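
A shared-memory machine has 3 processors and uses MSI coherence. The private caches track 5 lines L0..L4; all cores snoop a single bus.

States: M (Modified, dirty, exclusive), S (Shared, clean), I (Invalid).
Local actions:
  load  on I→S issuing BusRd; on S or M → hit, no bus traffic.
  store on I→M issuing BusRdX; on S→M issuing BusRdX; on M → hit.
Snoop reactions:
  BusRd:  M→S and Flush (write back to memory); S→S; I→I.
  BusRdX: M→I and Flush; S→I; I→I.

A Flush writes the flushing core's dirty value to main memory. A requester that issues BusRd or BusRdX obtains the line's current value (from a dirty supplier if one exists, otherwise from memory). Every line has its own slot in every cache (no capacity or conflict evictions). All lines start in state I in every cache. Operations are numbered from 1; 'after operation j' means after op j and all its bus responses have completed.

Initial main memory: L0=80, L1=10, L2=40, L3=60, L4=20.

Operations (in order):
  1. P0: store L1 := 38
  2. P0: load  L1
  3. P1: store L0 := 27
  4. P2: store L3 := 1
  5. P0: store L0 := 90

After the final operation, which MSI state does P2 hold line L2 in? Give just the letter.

state = I

1. P0: store L1 := 38  bus=[BusRdX]  L1: P0=M P1=I P2=I  mem[L1]=10
2. P0: load  L1  bus=[-]  L1: P0=M P1=I P2=I  mem[L1]=10
3. P1: store L0 := 27  bus=[BusRdX]  L0: P0=I P1=M P2=I  mem[L0]=80
4. P2: store L3 := 1  bus=[BusRdX]  L3: P0=I P1=I P2=M  mem[L3]=60
5. P0: store L0 := 90  bus=[BusRdX,Flush]  L0: P0=M P1=I P2=I  mem[L0]=27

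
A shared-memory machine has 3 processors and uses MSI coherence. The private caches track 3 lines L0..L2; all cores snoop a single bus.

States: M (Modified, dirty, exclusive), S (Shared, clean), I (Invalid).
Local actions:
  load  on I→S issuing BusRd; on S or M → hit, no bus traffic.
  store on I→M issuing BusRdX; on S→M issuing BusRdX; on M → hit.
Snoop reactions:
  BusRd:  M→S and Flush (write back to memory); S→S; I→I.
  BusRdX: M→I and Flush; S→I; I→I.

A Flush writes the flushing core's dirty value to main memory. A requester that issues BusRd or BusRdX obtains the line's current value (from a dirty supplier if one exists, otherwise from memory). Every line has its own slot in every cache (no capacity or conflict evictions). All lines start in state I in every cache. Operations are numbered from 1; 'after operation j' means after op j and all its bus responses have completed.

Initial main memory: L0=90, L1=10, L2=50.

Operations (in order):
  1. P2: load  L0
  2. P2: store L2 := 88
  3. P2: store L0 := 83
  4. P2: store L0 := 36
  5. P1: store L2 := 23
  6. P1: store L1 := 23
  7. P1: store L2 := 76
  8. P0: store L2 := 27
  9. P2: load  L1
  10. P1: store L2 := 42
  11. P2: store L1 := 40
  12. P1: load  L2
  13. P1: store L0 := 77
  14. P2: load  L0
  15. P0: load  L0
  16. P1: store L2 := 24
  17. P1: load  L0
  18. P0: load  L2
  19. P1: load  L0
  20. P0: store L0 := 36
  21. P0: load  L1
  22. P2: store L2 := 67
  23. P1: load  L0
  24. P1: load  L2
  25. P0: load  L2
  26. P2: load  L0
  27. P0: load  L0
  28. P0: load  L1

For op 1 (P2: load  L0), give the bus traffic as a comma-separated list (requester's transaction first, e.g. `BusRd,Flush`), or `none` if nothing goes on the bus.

[1] P2: load  L0 | P0:I, P1:I, P2:S(90) | bus: BusRd
[2] P2: store L2 := 88 | P0:I, P1:I, P2:M(88) | bus: BusRdX
[3] P2: store L0 := 83 | P0:I, P1:I, P2:M(83) | bus: BusRdX
[4] P2: store L0 := 36 | P0:I, P1:I, P2:M(36) | bus: none
[5] P1: store L2 := 23 | P0:I, P1:M(23), P2:I | bus: BusRdX,Flush
[6] P1: store L1 := 23 | P0:I, P1:M(23), P2:I | bus: BusRdX
[7] P1: store L2 := 76 | P0:I, P1:M(76), P2:I | bus: none
[8] P0: store L2 := 27 | P0:M(27), P1:I, P2:I | bus: BusRdX,Flush
[9] P2: load  L1 | P0:I, P1:S(23), P2:S(23) | bus: BusRd,Flush
[10] P1: store L2 := 42 | P0:I, P1:M(42), P2:I | bus: BusRdX,Flush
[11] P2: store L1 := 40 | P0:I, P1:I, P2:M(40) | bus: BusRdX
[12] P1: load  L2 | P0:I, P1:M(42), P2:I | bus: none
[13] P1: store L0 := 77 | P0:I, P1:M(77), P2:I | bus: BusRdX,Flush
[14] P2: load  L0 | P0:I, P1:S(77), P2:S(77) | bus: BusRd,Flush
[15] P0: load  L0 | P0:S(77), P1:S(77), P2:S(77) | bus: BusRd
[16] P1: store L2 := 24 | P0:I, P1:M(24), P2:I | bus: none
[17] P1: load  L0 | P0:S(77), P1:S(77), P2:S(77) | bus: none
[18] P0: load  L2 | P0:S(24), P1:S(24), P2:I | bus: BusRd,Flush
[19] P1: load  L0 | P0:S(77), P1:S(77), P2:S(77) | bus: none
[20] P0: store L0 := 36 | P0:M(36), P1:I, P2:I | bus: BusRdX
[21] P0: load  L1 | P0:S(40), P1:I, P2:S(40) | bus: BusRd,Flush
[22] P2: store L2 := 67 | P0:I, P1:I, P2:M(67) | bus: BusRdX
[23] P1: load  L0 | P0:S(36), P1:S(36), P2:I | bus: BusRd,Flush
[24] P1: load  L2 | P0:I, P1:S(67), P2:S(67) | bus: BusRd,Flush
[25] P0: load  L2 | P0:S(67), P1:S(67), P2:S(67) | bus: BusRd
[26] P2: load  L0 | P0:S(36), P1:S(36), P2:S(36) | bus: BusRd
[27] P0: load  L0 | P0:S(36), P1:S(36), P2:S(36) | bus: none
[28] P0: load  L1 | P0:S(40), P1:I, P2:S(40) | bus: none

bus = BusRd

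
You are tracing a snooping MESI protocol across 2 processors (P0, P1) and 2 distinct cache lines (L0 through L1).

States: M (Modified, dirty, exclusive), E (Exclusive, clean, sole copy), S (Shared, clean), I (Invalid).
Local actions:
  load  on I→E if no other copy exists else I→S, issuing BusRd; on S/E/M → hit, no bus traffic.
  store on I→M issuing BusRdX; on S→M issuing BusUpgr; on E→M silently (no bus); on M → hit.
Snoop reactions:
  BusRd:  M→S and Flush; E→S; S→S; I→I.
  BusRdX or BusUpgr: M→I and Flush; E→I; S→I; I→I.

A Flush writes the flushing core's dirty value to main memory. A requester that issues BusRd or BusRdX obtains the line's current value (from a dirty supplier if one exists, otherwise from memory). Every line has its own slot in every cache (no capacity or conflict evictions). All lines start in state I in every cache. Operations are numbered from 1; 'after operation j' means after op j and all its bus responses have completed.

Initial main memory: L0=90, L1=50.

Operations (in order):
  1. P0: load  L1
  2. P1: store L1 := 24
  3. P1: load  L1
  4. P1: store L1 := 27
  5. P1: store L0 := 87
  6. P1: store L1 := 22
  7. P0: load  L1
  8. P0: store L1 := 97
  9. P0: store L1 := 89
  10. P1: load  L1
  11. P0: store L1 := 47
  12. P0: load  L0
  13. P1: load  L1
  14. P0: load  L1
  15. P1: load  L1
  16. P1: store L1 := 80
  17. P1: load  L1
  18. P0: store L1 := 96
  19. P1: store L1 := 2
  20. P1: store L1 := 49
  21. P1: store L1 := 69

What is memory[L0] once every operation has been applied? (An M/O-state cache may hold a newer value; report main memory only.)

memory[L0] = 87

1. P0: load  L1  bus=[BusRd]  L1: P0=E P1=I  mem[L1]=50
2. P1: store L1 := 24  bus=[BusRdX]  L1: P0=I P1=M  mem[L1]=50
3. P1: load  L1  bus=[-]  L1: P0=I P1=M  mem[L1]=50
4. P1: store L1 := 27  bus=[-]  L1: P0=I P1=M  mem[L1]=50
5. P1: store L0 := 87  bus=[BusRdX]  L0: P0=I P1=M  mem[L0]=90
6. P1: store L1 := 22  bus=[-]  L1: P0=I P1=M  mem[L1]=50
7. P0: load  L1  bus=[BusRd,Flush]  L1: P0=S P1=S  mem[L1]=22
8. P0: store L1 := 97  bus=[BusUpgr]  L1: P0=M P1=I  mem[L1]=22
9. P0: store L1 := 89  bus=[-]  L1: P0=M P1=I  mem[L1]=22
10. P1: load  L1  bus=[BusRd,Flush]  L1: P0=S P1=S  mem[L1]=89
11. P0: store L1 := 47  bus=[BusUpgr]  L1: P0=M P1=I  mem[L1]=89
12. P0: load  L0  bus=[BusRd,Flush]  L0: P0=S P1=S  mem[L0]=87
13. P1: load  L1  bus=[BusRd,Flush]  L1: P0=S P1=S  mem[L1]=47
14. P0: load  L1  bus=[-]  L1: P0=S P1=S  mem[L1]=47
15. P1: load  L1  bus=[-]  L1: P0=S P1=S  mem[L1]=47
16. P1: store L1 := 80  bus=[BusUpgr]  L1: P0=I P1=M  mem[L1]=47
17. P1: load  L1  bus=[-]  L1: P0=I P1=M  mem[L1]=47
18. P0: store L1 := 96  bus=[BusRdX,Flush]  L1: P0=M P1=I  mem[L1]=80
19. P1: store L1 := 2  bus=[BusRdX,Flush]  L1: P0=I P1=M  mem[L1]=96
20. P1: store L1 := 49  bus=[-]  L1: P0=I P1=M  mem[L1]=96
21. P1: store L1 := 69  bus=[-]  L1: P0=I P1=M  mem[L1]=96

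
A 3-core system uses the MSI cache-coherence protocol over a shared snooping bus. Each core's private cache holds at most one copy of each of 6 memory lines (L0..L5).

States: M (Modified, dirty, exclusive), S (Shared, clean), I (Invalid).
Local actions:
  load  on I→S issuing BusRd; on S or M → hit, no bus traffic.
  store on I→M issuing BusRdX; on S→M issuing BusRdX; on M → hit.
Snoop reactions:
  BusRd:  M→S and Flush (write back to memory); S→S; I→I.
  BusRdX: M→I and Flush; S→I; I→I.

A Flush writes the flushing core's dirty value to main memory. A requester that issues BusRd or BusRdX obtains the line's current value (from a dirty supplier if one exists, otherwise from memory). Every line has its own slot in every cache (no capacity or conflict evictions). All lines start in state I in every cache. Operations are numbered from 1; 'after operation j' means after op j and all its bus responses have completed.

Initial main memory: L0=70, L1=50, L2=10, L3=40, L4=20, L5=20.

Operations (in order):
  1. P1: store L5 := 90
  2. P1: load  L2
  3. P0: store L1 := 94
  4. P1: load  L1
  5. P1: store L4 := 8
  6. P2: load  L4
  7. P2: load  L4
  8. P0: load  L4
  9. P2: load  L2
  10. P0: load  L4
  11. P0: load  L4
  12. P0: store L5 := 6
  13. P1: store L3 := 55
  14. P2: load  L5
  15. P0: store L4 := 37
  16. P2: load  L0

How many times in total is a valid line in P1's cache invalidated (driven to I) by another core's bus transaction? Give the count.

step 1: P1: store L5 := 90  ⟶  IMI  (L5)  txn=BusRdX  M[L5]=20
step 2: P1: load  L2  ⟶  ISI  (L2)  txn=BusRd  M[L2]=10
step 3: P0: store L1 := 94  ⟶  MII  (L1)  txn=BusRdX  M[L1]=50
step 4: P1: load  L1  ⟶  SSI  (L1)  txn=BusRd+Flush  M[L1]=94
step 5: P1: store L4 := 8  ⟶  IMI  (L4)  txn=BusRdX  M[L4]=20
step 6: P2: load  L4  ⟶  ISS  (L4)  txn=BusRd+Flush  M[L4]=8
step 7: P2: load  L4  ⟶  ISS  (L4)  txn=∅  M[L4]=8
step 8: P0: load  L4  ⟶  SSS  (L4)  txn=BusRd  M[L4]=8
step 9: P2: load  L2  ⟶  ISS  (L2)  txn=BusRd  M[L2]=10
step 10: P0: load  L4  ⟶  SSS  (L4)  txn=∅  M[L4]=8
step 11: P0: load  L4  ⟶  SSS  (L4)  txn=∅  M[L4]=8
step 12: P0: store L5 := 6  ⟶  MII  (L5)  txn=BusRdX+Flush  M[L5]=90
step 13: P1: store L3 := 55  ⟶  IMI  (L3)  txn=BusRdX  M[L3]=40
step 14: P2: load  L5  ⟶  SIS  (L5)  txn=BusRd+Flush  M[L5]=6
step 15: P0: store L4 := 37  ⟶  MII  (L4)  txn=BusRdX  M[L4]=8
step 16: P2: load  L0  ⟶  IIS  (L0)  txn=BusRd  M[L0]=70

invalidations = 2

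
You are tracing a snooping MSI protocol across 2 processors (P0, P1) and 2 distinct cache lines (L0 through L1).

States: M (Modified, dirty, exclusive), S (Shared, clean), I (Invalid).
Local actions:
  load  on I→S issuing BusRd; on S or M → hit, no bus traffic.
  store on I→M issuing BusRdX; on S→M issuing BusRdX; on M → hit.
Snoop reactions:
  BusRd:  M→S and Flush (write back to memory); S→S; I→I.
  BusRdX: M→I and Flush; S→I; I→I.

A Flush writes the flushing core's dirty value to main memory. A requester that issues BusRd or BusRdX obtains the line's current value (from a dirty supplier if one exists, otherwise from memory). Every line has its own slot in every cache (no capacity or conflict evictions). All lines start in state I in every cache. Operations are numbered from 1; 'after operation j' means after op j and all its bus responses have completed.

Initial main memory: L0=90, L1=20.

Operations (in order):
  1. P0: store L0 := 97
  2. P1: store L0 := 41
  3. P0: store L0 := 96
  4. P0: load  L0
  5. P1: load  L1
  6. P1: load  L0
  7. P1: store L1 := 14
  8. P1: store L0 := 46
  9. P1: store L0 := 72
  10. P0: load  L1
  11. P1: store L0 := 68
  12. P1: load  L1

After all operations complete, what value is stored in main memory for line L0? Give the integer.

  op1 P0: store L0 := 97 → M/I on L0; bus BusRdX; mem=90
  op2 P1: store L0 := 41 → I/M on L0; bus BusRdX Flush; mem=97
  op3 P0: store L0 := 96 → M/I on L0; bus BusRdX Flush; mem=41
  op4 P0: load  L0 → M/I on L0; bus (none); mem=41
  op5 P1: load  L1 → I/S on L1; bus BusRd; mem=20
  op6 P1: load  L0 → S/S on L0; bus BusRd Flush; mem=96
  op7 P1: store L1 := 14 → I/M on L1; bus BusRdX; mem=20
  op8 P1: store L0 := 46 → I/M on L0; bus BusRdX; mem=96
  op9 P1: store L0 := 72 → I/M on L0; bus (none); mem=96
  op10 P0: load  L1 → S/S on L1; bus BusRd Flush; mem=14
  op11 P1: store L0 := 68 → I/M on L0; bus (none); mem=96
  op12 P1: load  L1 → S/S on L1; bus (none); mem=14

memory[L0] = 96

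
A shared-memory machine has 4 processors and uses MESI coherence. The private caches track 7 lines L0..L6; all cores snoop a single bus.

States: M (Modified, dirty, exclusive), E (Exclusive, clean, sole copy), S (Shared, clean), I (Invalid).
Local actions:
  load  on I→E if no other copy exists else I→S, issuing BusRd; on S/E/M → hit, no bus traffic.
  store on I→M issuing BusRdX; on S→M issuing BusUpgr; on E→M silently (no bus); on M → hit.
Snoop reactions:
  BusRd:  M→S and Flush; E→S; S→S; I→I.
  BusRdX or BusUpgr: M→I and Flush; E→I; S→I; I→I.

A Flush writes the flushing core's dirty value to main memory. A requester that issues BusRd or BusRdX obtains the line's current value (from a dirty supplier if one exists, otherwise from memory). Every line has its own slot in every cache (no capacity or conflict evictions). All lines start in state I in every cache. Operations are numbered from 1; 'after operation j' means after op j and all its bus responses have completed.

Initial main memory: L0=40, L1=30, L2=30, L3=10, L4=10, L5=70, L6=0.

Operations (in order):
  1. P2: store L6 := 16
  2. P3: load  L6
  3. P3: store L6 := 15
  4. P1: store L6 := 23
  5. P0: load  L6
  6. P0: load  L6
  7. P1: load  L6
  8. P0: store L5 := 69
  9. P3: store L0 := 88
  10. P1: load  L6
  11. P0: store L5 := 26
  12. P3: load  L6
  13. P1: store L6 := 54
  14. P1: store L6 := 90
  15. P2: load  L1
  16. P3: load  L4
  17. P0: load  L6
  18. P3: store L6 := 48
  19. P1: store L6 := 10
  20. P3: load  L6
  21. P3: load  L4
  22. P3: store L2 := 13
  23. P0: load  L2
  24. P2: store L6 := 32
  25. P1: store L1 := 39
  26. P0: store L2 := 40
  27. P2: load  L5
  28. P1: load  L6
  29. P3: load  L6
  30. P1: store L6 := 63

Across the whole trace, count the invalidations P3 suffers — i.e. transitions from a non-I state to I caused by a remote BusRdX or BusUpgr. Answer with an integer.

step 1: P2: store L6 := 16  ⟶  IIMI  (L6)  txn=BusRdX  M[L6]=0
step 2: P3: load  L6  ⟶  IISS  (L6)  txn=BusRd+Flush  M[L6]=16
step 3: P3: store L6 := 15  ⟶  IIIM  (L6)  txn=BusUpgr  M[L6]=16
step 4: P1: store L6 := 23  ⟶  IMII  (L6)  txn=BusRdX+Flush  M[L6]=15
step 5: P0: load  L6  ⟶  SSII  (L6)  txn=BusRd+Flush  M[L6]=23
step 6: P0: load  L6  ⟶  SSII  (L6)  txn=∅  M[L6]=23
step 7: P1: load  L6  ⟶  SSII  (L6)  txn=∅  M[L6]=23
step 8: P0: store L5 := 69  ⟶  MIII  (L5)  txn=BusRdX  M[L5]=70
step 9: P3: store L0 := 88  ⟶  IIIM  (L0)  txn=BusRdX  M[L0]=40
step 10: P1: load  L6  ⟶  SSII  (L6)  txn=∅  M[L6]=23
step 11: P0: store L5 := 26  ⟶  MIII  (L5)  txn=∅  M[L5]=70
step 12: P3: load  L6  ⟶  SSIS  (L6)  txn=BusRd  M[L6]=23
step 13: P1: store L6 := 54  ⟶  IMII  (L6)  txn=BusUpgr  M[L6]=23
step 14: P1: store L6 := 90  ⟶  IMII  (L6)  txn=∅  M[L6]=23
step 15: P2: load  L1  ⟶  IIEI  (L1)  txn=BusRd  M[L1]=30
step 16: P3: load  L4  ⟶  IIIE  (L4)  txn=BusRd  M[L4]=10
step 17: P0: load  L6  ⟶  SSII  (L6)  txn=BusRd+Flush  M[L6]=90
step 18: P3: store L6 := 48  ⟶  IIIM  (L6)  txn=BusRdX  M[L6]=90
step 19: P1: store L6 := 10  ⟶  IMII  (L6)  txn=BusRdX+Flush  M[L6]=48
step 20: P3: load  L6  ⟶  ISIS  (L6)  txn=BusRd+Flush  M[L6]=10
step 21: P3: load  L4  ⟶  IIIE  (L4)  txn=∅  M[L4]=10
step 22: P3: store L2 := 13  ⟶  IIIM  (L2)  txn=BusRdX  M[L2]=30
step 23: P0: load  L2  ⟶  SIIS  (L2)  txn=BusRd+Flush  M[L2]=13
step 24: P2: store L6 := 32  ⟶  IIMI  (L6)  txn=BusRdX  M[L6]=10
step 25: P1: store L1 := 39  ⟶  IMII  (L1)  txn=BusRdX  M[L1]=30
step 26: P0: store L2 := 40  ⟶  MIII  (L2)  txn=BusUpgr  M[L2]=13
step 27: P2: load  L5  ⟶  SISI  (L5)  txn=BusRd+Flush  M[L5]=26
step 28: P1: load  L6  ⟶  ISSI  (L6)  txn=BusRd+Flush  M[L6]=32
step 29: P3: load  L6  ⟶  ISSS  (L6)  txn=BusRd  M[L6]=32
step 30: P1: store L6 := 63  ⟶  IMII  (L6)  txn=BusUpgr  M[L6]=32

invalidations = 6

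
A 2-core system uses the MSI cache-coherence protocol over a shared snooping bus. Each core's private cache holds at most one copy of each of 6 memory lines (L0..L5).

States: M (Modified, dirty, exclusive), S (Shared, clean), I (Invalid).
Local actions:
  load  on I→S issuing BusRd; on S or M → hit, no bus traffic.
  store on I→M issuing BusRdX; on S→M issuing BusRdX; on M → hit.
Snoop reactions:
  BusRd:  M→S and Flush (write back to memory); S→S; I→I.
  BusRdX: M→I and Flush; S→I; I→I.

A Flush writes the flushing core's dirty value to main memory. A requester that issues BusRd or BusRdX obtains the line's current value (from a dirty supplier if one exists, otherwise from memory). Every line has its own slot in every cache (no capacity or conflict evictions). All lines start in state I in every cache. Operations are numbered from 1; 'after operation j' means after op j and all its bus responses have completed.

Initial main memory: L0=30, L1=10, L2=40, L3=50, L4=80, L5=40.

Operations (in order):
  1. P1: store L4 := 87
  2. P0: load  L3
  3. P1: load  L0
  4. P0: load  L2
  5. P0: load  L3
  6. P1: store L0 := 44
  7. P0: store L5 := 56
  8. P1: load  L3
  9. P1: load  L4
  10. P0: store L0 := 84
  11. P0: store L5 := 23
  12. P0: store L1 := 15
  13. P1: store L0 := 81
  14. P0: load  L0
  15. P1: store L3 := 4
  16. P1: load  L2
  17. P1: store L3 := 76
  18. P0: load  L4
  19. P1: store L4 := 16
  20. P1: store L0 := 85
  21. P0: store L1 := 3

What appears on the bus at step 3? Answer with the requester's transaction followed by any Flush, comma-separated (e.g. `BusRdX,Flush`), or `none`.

1. P1: store L4 := 87  bus=[BusRdX]  L4: P0=I P1=M  mem[L4]=80
2. P0: load  L3  bus=[BusRd]  L3: P0=S P1=I  mem[L3]=50
3. P1: load  L0  bus=[BusRd]  L0: P0=I P1=S  mem[L0]=30
4. P0: load  L2  bus=[BusRd]  L2: P0=S P1=I  mem[L2]=40
5. P0: load  L3  bus=[-]  L3: P0=S P1=I  mem[L3]=50
6. P1: store L0 := 44  bus=[BusRdX]  L0: P0=I P1=M  mem[L0]=30
7. P0: store L5 := 56  bus=[BusRdX]  L5: P0=M P1=I  mem[L5]=40
8. P1: load  L3  bus=[BusRd]  L3: P0=S P1=S  mem[L3]=50
9. P1: load  L4  bus=[-]  L4: P0=I P1=M  mem[L4]=80
10. P0: store L0 := 84  bus=[BusRdX,Flush]  L0: P0=M P1=I  mem[L0]=44
11. P0: store L5 := 23  bus=[-]  L5: P0=M P1=I  mem[L5]=40
12. P0: store L1 := 15  bus=[BusRdX]  L1: P0=M P1=I  mem[L1]=10
13. P1: store L0 := 81  bus=[BusRdX,Flush]  L0: P0=I P1=M  mem[L0]=84
14. P0: load  L0  bus=[BusRd,Flush]  L0: P0=S P1=S  mem[L0]=81
15. P1: store L3 := 4  bus=[BusRdX]  L3: P0=I P1=M  mem[L3]=50
16. P1: load  L2  bus=[BusRd]  L2: P0=S P1=S  mem[L2]=40
17. P1: store L3 := 76  bus=[-]  L3: P0=I P1=M  mem[L3]=50
18. P0: load  L4  bus=[BusRd,Flush]  L4: P0=S P1=S  mem[L4]=87
19. P1: store L4 := 16  bus=[BusRdX]  L4: P0=I P1=M  mem[L4]=87
20. P1: store L0 := 85  bus=[BusRdX]  L0: P0=I P1=M  mem[L0]=81
21. P0: store L1 := 3  bus=[-]  L1: P0=M P1=I  mem[L1]=10

bus = BusRd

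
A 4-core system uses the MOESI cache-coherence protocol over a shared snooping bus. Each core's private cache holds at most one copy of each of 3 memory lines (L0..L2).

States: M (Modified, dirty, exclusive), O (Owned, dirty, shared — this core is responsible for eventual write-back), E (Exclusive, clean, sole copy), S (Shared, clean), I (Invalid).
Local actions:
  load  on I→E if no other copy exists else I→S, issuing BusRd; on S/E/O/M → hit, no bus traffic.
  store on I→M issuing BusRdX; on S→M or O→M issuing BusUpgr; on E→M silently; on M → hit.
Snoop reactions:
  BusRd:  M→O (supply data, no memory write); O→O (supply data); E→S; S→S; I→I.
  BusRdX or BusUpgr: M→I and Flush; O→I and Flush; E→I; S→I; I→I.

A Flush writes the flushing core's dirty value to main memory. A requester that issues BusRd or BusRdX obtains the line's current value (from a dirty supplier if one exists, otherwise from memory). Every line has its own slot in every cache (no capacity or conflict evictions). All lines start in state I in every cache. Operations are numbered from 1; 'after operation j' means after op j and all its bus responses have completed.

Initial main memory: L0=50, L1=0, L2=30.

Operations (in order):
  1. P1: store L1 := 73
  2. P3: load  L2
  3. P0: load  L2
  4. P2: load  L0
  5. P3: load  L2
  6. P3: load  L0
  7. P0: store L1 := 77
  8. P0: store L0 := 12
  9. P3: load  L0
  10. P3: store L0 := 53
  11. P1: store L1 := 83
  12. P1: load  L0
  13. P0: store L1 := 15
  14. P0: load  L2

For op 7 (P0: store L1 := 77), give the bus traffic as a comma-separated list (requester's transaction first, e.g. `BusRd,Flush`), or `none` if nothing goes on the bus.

bus = BusRdX,Flush

1. P1: store L1 := 73  bus=[BusRdX]  L1: P0=I P1=M P2=I P3=I  mem[L1]=0
2. P3: load  L2  bus=[BusRd]  L2: P0=I P1=I P2=I P3=E  mem[L2]=30
3. P0: load  L2  bus=[BusRd]  L2: P0=S P1=I P2=I P3=S  mem[L2]=30
4. P2: load  L0  bus=[BusRd]  L0: P0=I P1=I P2=E P3=I  mem[L0]=50
5. P3: load  L2  bus=[-]  L2: P0=S P1=I P2=I P3=S  mem[L2]=30
6. P3: load  L0  bus=[BusRd]  L0: P0=I P1=I P2=S P3=S  mem[L0]=50
7. P0: store L1 := 77  bus=[BusRdX,Flush]  L1: P0=M P1=I P2=I P3=I  mem[L1]=73
8. P0: store L0 := 12  bus=[BusRdX]  L0: P0=M P1=I P2=I P3=I  mem[L0]=50
9. P3: load  L0  bus=[BusRd]  L0: P0=O P1=I P2=I P3=S  mem[L0]=50
10. P3: store L0 := 53  bus=[BusUpgr,Flush]  L0: P0=I P1=I P2=I P3=M  mem[L0]=12
11. P1: store L1 := 83  bus=[BusRdX,Flush]  L1: P0=I P1=M P2=I P3=I  mem[L1]=77
12. P1: load  L0  bus=[BusRd]  L0: P0=I P1=S P2=I P3=O  mem[L0]=12
13. P0: store L1 := 15  bus=[BusRdX,Flush]  L1: P0=M P1=I P2=I P3=I  mem[L1]=83
14. P0: load  L2  bus=[-]  L2: P0=S P1=I P2=I P3=S  mem[L2]=30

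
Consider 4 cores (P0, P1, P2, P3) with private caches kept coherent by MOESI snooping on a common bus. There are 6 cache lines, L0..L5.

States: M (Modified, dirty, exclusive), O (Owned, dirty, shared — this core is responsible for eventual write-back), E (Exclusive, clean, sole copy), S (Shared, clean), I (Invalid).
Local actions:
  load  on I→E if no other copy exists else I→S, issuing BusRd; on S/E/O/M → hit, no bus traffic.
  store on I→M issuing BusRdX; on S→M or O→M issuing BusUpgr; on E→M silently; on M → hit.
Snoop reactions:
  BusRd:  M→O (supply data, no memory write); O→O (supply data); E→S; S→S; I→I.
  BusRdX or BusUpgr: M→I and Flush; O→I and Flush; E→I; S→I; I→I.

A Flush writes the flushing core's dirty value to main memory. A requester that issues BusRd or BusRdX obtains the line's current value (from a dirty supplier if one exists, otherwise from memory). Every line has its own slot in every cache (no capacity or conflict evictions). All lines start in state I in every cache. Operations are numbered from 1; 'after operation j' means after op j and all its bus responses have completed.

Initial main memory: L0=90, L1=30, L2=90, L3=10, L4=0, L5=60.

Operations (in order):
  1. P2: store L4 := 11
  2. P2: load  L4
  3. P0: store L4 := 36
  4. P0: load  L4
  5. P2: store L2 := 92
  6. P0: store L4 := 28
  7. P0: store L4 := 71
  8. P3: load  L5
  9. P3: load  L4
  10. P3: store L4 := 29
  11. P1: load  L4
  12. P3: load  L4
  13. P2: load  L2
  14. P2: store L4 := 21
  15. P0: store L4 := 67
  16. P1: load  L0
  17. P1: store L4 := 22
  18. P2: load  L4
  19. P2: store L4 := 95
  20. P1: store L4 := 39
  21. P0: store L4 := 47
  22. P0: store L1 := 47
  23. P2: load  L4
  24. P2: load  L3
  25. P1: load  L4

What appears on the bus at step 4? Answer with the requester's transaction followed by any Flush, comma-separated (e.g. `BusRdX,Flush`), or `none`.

bus = none

1. P2: store L4 := 11  bus=[BusRdX]  L4: P0=I P1=I P2=M P3=I  mem[L4]=0
2. P2: load  L4  bus=[-]  L4: P0=I P1=I P2=M P3=I  mem[L4]=0
3. P0: store L4 := 36  bus=[BusRdX,Flush]  L4: P0=M P1=I P2=I P3=I  mem[L4]=11
4. P0: load  L4  bus=[-]  L4: P0=M P1=I P2=I P3=I  mem[L4]=11
5. P2: store L2 := 92  bus=[BusRdX]  L2: P0=I P1=I P2=M P3=I  mem[L2]=90
6. P0: store L4 := 28  bus=[-]  L4: P0=M P1=I P2=I P3=I  mem[L4]=11
7. P0: store L4 := 71  bus=[-]  L4: P0=M P1=I P2=I P3=I  mem[L4]=11
8. P3: load  L5  bus=[BusRd]  L5: P0=I P1=I P2=I P3=E  mem[L5]=60
9. P3: load  L4  bus=[BusRd]  L4: P0=O P1=I P2=I P3=S  mem[L4]=11
10. P3: store L4 := 29  bus=[BusUpgr,Flush]  L4: P0=I P1=I P2=I P3=M  mem[L4]=71
11. P1: load  L4  bus=[BusRd]  L4: P0=I P1=S P2=I P3=O  mem[L4]=71
12. P3: load  L4  bus=[-]  L4: P0=I P1=S P2=I P3=O  mem[L4]=71
13. P2: load  L2  bus=[-]  L2: P0=I P1=I P2=M P3=I  mem[L2]=90
14. P2: store L4 := 21  bus=[BusRdX,Flush]  L4: P0=I P1=I P2=M P3=I  mem[L4]=29
15. P0: store L4 := 67  bus=[BusRdX,Flush]  L4: P0=M P1=I P2=I P3=I  mem[L4]=21
16. P1: load  L0  bus=[BusRd]  L0: P0=I P1=E P2=I P3=I  mem[L0]=90
17. P1: store L4 := 22  bus=[BusRdX,Flush]  L4: P0=I P1=M P2=I P3=I  mem[L4]=67
18. P2: load  L4  bus=[BusRd]  L4: P0=I P1=O P2=S P3=I  mem[L4]=67
19. P2: store L4 := 95  bus=[BusUpgr,Flush]  L4: P0=I P1=I P2=M P3=I  mem[L4]=22
20. P1: store L4 := 39  bus=[BusRdX,Flush]  L4: P0=I P1=M P2=I P3=I  mem[L4]=95
21. P0: store L4 := 47  bus=[BusRdX,Flush]  L4: P0=M P1=I P2=I P3=I  mem[L4]=39
22. P0: store L1 := 47  bus=[BusRdX]  L1: P0=M P1=I P2=I P3=I  mem[L1]=30
23. P2: load  L4  bus=[BusRd]  L4: P0=O P1=I P2=S P3=I  mem[L4]=39
24. P2: load  L3  bus=[BusRd]  L3: P0=I P1=I P2=E P3=I  mem[L3]=10
25. P1: load  L4  bus=[BusRd]  L4: P0=O P1=S P2=S P3=I  mem[L4]=39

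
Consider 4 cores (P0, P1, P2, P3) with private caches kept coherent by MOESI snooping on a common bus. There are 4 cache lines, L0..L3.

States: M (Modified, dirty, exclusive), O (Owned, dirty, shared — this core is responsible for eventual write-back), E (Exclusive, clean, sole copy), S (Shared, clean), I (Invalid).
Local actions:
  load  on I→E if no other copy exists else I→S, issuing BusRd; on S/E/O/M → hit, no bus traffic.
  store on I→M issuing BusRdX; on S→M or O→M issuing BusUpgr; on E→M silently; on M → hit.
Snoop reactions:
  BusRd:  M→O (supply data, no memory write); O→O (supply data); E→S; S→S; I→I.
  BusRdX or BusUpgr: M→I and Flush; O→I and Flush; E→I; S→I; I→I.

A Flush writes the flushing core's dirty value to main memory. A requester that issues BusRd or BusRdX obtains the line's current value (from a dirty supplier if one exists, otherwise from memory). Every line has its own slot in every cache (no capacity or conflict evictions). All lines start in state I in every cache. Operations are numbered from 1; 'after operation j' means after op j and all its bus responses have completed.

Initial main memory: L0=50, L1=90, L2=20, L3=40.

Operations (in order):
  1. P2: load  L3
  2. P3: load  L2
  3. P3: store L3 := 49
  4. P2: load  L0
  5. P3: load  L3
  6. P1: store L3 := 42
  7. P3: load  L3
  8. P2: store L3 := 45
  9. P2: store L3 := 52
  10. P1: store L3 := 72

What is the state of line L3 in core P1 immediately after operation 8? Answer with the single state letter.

state = I

[1] P2: load  L3 | P0:I, P1:I, P2:E(40), P3:I | bus: BusRd
[2] P3: load  L2 | P0:I, P1:I, P2:I, P3:E(20) | bus: BusRd
[3] P3: store L3 := 49 | P0:I, P1:I, P2:I, P3:M(49) | bus: BusRdX
[4] P2: load  L0 | P0:I, P1:I, P2:E(50), P3:I | bus: BusRd
[5] P3: load  L3 | P0:I, P1:I, P2:I, P3:M(49) | bus: none
[6] P1: store L3 := 42 | P0:I, P1:M(42), P2:I, P3:I | bus: BusRdX,Flush
[7] P3: load  L3 | P0:I, P1:O(42), P2:I, P3:S(42) | bus: BusRd
[8] P2: store L3 := 45 | P0:I, P1:I, P2:M(45), P3:I | bus: BusRdX,Flush
[9] P2: store L3 := 52 | P0:I, P1:I, P2:M(52), P3:I | bus: none
[10] P1: store L3 := 72 | P0:I, P1:M(72), P2:I, P3:I | bus: BusRdX,Flush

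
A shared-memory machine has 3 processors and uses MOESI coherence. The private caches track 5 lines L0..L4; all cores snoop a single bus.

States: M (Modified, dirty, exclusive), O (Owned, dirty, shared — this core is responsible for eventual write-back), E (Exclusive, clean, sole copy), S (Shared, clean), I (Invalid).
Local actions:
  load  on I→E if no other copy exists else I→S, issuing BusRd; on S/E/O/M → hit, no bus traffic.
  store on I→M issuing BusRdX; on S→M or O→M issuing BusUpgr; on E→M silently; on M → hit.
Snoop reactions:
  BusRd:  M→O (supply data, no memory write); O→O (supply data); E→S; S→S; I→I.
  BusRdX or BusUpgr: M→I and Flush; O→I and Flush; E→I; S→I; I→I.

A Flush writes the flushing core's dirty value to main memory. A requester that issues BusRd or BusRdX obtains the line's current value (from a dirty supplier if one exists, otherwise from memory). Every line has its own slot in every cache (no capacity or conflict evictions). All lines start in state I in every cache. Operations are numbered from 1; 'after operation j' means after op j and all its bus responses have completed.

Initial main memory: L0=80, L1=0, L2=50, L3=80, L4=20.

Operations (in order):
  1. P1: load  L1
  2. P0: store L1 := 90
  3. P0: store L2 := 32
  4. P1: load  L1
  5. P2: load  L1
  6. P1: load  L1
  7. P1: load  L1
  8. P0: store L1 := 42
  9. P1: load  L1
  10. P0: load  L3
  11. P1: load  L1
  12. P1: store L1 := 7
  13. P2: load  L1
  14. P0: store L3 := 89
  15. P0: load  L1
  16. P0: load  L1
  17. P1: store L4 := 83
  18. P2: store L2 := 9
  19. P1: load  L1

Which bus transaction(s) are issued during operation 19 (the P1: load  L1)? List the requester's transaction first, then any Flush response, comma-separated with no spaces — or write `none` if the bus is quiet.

bus = none

1. P1: load  L1  bus=[BusRd]  L1: P0=I P1=E P2=I  mem[L1]=0
2. P0: store L1 := 90  bus=[BusRdX]  L1: P0=M P1=I P2=I  mem[L1]=0
3. P0: store L2 := 32  bus=[BusRdX]  L2: P0=M P1=I P2=I  mem[L2]=50
4. P1: load  L1  bus=[BusRd]  L1: P0=O P1=S P2=I  mem[L1]=0
5. P2: load  L1  bus=[BusRd]  L1: P0=O P1=S P2=S  mem[L1]=0
6. P1: load  L1  bus=[-]  L1: P0=O P1=S P2=S  mem[L1]=0
7. P1: load  L1  bus=[-]  L1: P0=O P1=S P2=S  mem[L1]=0
8. P0: store L1 := 42  bus=[BusUpgr]  L1: P0=M P1=I P2=I  mem[L1]=0
9. P1: load  L1  bus=[BusRd]  L1: P0=O P1=S P2=I  mem[L1]=0
10. P0: load  L3  bus=[BusRd]  L3: P0=E P1=I P2=I  mem[L3]=80
11. P1: load  L1  bus=[-]  L1: P0=O P1=S P2=I  mem[L1]=0
12. P1: store L1 := 7  bus=[BusUpgr,Flush]  L1: P0=I P1=M P2=I  mem[L1]=42
13. P2: load  L1  bus=[BusRd]  L1: P0=I P1=O P2=S  mem[L1]=42
14. P0: store L3 := 89  bus=[-]  L3: P0=M P1=I P2=I  mem[L3]=80
15. P0: load  L1  bus=[BusRd]  L1: P0=S P1=O P2=S  mem[L1]=42
16. P0: load  L1  bus=[-]  L1: P0=S P1=O P2=S  mem[L1]=42
17. P1: store L4 := 83  bus=[BusRdX]  L4: P0=I P1=M P2=I  mem[L4]=20
18. P2: store L2 := 9  bus=[BusRdX,Flush]  L2: P0=I P1=I P2=M  mem[L2]=32
19. P1: load  L1  bus=[-]  L1: P0=S P1=O P2=S  mem[L1]=42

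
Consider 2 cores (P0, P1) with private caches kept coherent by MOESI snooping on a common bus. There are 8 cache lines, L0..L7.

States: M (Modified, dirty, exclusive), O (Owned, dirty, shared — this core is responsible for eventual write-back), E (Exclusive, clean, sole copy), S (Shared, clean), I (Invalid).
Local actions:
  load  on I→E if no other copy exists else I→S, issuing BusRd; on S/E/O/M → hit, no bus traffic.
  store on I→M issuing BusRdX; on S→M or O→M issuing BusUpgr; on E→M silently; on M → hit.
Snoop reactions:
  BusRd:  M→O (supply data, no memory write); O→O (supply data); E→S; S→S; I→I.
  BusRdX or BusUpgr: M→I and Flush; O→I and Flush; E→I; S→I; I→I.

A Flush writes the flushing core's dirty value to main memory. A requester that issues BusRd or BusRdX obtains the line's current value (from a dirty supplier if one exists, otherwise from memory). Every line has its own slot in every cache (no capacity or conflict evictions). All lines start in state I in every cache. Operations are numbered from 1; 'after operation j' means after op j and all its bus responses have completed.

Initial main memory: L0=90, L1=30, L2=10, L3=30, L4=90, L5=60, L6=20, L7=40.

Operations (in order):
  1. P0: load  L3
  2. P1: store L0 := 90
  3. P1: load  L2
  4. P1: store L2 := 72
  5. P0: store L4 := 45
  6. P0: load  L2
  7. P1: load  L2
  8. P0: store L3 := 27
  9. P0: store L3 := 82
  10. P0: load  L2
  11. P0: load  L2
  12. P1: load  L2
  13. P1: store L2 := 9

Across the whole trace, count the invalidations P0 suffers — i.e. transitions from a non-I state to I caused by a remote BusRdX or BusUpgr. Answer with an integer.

step 1: P0: load  L3  ⟶  EI  (L3)  txn=BusRd  M[L3]=30
step 2: P1: store L0 := 90  ⟶  IM  (L0)  txn=BusRdX  M[L0]=90
step 3: P1: load  L2  ⟶  IE  (L2)  txn=BusRd  M[L2]=10
step 4: P1: store L2 := 72  ⟶  IM  (L2)  txn=∅  M[L2]=10
step 5: P0: store L4 := 45  ⟶  MI  (L4)  txn=BusRdX  M[L4]=90
step 6: P0: load  L2  ⟶  SO  (L2)  txn=BusRd  M[L2]=10
step 7: P1: load  L2  ⟶  SO  (L2)  txn=∅  M[L2]=10
step 8: P0: store L3 := 27  ⟶  MI  (L3)  txn=∅  M[L3]=30
step 9: P0: store L3 := 82  ⟶  MI  (L3)  txn=∅  M[L3]=30
step 10: P0: load  L2  ⟶  SO  (L2)  txn=∅  M[L2]=10
step 11: P0: load  L2  ⟶  SO  (L2)  txn=∅  M[L2]=10
step 12: P1: load  L2  ⟶  SO  (L2)  txn=∅  M[L2]=10
step 13: P1: store L2 := 9  ⟶  IM  (L2)  txn=BusUpgr  M[L2]=10

invalidations = 1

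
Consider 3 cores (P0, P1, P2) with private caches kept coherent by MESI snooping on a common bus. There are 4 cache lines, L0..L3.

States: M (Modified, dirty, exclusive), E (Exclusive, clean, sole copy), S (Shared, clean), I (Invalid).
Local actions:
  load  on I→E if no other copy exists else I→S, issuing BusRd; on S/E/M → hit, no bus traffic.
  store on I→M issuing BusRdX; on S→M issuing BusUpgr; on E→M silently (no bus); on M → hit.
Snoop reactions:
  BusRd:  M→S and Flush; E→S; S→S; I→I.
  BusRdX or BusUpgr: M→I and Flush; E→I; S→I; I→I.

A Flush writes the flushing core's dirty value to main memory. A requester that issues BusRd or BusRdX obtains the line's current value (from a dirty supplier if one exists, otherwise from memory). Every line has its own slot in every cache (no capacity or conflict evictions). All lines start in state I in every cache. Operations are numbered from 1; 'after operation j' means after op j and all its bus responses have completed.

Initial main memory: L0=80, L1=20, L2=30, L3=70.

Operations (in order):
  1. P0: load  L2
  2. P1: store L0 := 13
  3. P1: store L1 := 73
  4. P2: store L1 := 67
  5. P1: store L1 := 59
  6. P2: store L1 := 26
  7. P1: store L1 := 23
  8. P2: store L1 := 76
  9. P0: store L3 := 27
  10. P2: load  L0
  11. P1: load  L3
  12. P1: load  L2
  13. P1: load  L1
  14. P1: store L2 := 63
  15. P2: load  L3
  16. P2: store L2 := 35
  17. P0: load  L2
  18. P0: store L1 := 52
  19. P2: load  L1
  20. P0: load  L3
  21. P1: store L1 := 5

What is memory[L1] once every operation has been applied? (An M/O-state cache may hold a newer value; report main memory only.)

1. P0: load  L2  bus=[BusRd]  L2: P0=E P1=I P2=I  mem[L2]=30
2. P1: store L0 := 13  bus=[BusRdX]  L0: P0=I P1=M P2=I  mem[L0]=80
3. P1: store L1 := 73  bus=[BusRdX]  L1: P0=I P1=M P2=I  mem[L1]=20
4. P2: store L1 := 67  bus=[BusRdX,Flush]  L1: P0=I P1=I P2=M  mem[L1]=73
5. P1: store L1 := 59  bus=[BusRdX,Flush]  L1: P0=I P1=M P2=I  mem[L1]=67
6. P2: store L1 := 26  bus=[BusRdX,Flush]  L1: P0=I P1=I P2=M  mem[L1]=59
7. P1: store L1 := 23  bus=[BusRdX,Flush]  L1: P0=I P1=M P2=I  mem[L1]=26
8. P2: store L1 := 76  bus=[BusRdX,Flush]  L1: P0=I P1=I P2=M  mem[L1]=23
9. P0: store L3 := 27  bus=[BusRdX]  L3: P0=M P1=I P2=I  mem[L3]=70
10. P2: load  L0  bus=[BusRd,Flush]  L0: P0=I P1=S P2=S  mem[L0]=13
11. P1: load  L3  bus=[BusRd,Flush]  L3: P0=S P1=S P2=I  mem[L3]=27
12. P1: load  L2  bus=[BusRd]  L2: P0=S P1=S P2=I  mem[L2]=30
13. P1: load  L1  bus=[BusRd,Flush]  L1: P0=I P1=S P2=S  mem[L1]=76
14. P1: store L2 := 63  bus=[BusUpgr]  L2: P0=I P1=M P2=I  mem[L2]=30
15. P2: load  L3  bus=[BusRd]  L3: P0=S P1=S P2=S  mem[L3]=27
16. P2: store L2 := 35  bus=[BusRdX,Flush]  L2: P0=I P1=I P2=M  mem[L2]=63
17. P0: load  L2  bus=[BusRd,Flush]  L2: P0=S P1=I P2=S  mem[L2]=35
18. P0: store L1 := 52  bus=[BusRdX]  L1: P0=M P1=I P2=I  mem[L1]=76
19. P2: load  L1  bus=[BusRd,Flush]  L1: P0=S P1=I P2=S  mem[L1]=52
20. P0: load  L3  bus=[-]  L3: P0=S P1=S P2=S  mem[L3]=27
21. P1: store L1 := 5  bus=[BusRdX]  L1: P0=I P1=M P2=I  mem[L1]=52

memory[L1] = 52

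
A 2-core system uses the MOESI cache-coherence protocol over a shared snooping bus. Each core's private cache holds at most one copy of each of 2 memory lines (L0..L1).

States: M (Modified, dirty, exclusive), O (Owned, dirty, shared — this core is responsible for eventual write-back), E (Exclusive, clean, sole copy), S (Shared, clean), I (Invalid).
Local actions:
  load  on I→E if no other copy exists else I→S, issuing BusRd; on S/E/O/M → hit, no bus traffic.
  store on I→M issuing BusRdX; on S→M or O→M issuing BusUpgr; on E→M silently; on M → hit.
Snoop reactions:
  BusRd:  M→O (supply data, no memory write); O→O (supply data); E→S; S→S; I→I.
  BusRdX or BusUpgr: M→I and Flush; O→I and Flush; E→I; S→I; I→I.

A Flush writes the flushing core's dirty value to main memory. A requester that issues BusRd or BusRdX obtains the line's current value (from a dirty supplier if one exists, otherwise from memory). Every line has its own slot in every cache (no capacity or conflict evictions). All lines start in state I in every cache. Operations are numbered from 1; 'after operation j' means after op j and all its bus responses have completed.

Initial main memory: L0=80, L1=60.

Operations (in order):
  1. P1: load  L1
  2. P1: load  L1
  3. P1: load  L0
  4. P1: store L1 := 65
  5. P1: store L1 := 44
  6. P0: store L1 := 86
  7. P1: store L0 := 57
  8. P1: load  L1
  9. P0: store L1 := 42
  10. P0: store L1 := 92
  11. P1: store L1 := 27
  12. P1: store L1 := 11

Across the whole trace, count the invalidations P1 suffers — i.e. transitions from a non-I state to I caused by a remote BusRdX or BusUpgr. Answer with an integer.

  op1 P1: load  L1 → I/E on L1; bus BusRd; mem=60
  op2 P1: load  L1 → I/E on L1; bus (none); mem=60
  op3 P1: load  L0 → I/E on L0; bus BusRd; mem=80
  op4 P1: store L1 := 65 → I/M on L1; bus (none); mem=60
  op5 P1: store L1 := 44 → I/M on L1; bus (none); mem=60
  op6 P0: store L1 := 86 → M/I on L1; bus BusRdX Flush; mem=44
  op7 P1: store L0 := 57 → I/M on L0; bus (none); mem=80
  op8 P1: load  L1 → O/S on L1; bus BusRd; mem=44
  op9 P0: store L1 := 42 → M/I on L1; bus BusUpgr; mem=44
  op10 P0: store L1 := 92 → M/I on L1; bus (none); mem=44
  op11 P1: store L1 := 27 → I/M on L1; bus BusRdX Flush; mem=92
  op12 P1: store L1 := 11 → I/M on L1; bus (none); mem=92

invalidations = 2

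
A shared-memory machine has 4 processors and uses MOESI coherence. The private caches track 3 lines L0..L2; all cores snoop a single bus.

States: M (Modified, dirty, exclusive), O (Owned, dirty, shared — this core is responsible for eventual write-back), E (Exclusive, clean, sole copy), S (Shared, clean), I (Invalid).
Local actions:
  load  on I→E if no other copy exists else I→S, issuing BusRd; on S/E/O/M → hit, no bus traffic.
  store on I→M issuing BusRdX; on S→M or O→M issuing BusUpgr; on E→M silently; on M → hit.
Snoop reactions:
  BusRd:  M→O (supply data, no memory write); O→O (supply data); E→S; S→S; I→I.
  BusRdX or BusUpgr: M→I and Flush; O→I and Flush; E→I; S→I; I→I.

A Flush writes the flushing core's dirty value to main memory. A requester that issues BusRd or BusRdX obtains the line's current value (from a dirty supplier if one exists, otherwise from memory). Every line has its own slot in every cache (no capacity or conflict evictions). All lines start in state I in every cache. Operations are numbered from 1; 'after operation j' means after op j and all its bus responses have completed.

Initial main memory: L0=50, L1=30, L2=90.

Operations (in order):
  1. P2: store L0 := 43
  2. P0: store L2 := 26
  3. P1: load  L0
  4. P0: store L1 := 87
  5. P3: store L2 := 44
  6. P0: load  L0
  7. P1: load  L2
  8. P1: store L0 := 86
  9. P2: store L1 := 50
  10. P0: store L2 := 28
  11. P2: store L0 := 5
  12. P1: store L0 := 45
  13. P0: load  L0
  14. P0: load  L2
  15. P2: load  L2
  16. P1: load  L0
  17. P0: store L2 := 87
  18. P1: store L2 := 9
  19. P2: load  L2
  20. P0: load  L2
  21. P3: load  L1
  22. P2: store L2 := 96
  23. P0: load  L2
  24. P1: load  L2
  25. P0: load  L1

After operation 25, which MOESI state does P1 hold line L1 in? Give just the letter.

state = I

  op1 P2: store L0 := 43 → I/I/M/I on L0; bus BusRdX; mem=50
  op2 P0: store L2 := 26 → M/I/I/I on L2; bus BusRdX; mem=90
  op3 P1: load  L0 → I/S/O/I on L0; bus BusRd; mem=50
  op4 P0: store L1 := 87 → M/I/I/I on L1; bus BusRdX; mem=30
  op5 P3: store L2 := 44 → I/I/I/M on L2; bus BusRdX Flush; mem=26
  op6 P0: load  L0 → S/S/O/I on L0; bus BusRd; mem=50
  op7 P1: load  L2 → I/S/I/O on L2; bus BusRd; mem=26
  op8 P1: store L0 := 86 → I/M/I/I on L0; bus BusUpgr Flush; mem=43
  op9 P2: store L1 := 50 → I/I/M/I on L1; bus BusRdX Flush; mem=87
  op10 P0: store L2 := 28 → M/I/I/I on L2; bus BusRdX Flush; mem=44
  op11 P2: store L0 := 5 → I/I/M/I on L0; bus BusRdX Flush; mem=86
  op12 P1: store L0 := 45 → I/M/I/I on L0; bus BusRdX Flush; mem=5
  op13 P0: load  L0 → S/O/I/I on L0; bus BusRd; mem=5
  op14 P0: load  L2 → M/I/I/I on L2; bus (none); mem=44
  op15 P2: load  L2 → O/I/S/I on L2; bus BusRd; mem=44
  op16 P1: load  L0 → S/O/I/I on L0; bus (none); mem=5
  op17 P0: store L2 := 87 → M/I/I/I on L2; bus BusUpgr; mem=44
  op18 P1: store L2 := 9 → I/M/I/I on L2; bus BusRdX Flush; mem=87
  op19 P2: load  L2 → I/O/S/I on L2; bus BusRd; mem=87
  op20 P0: load  L2 → S/O/S/I on L2; bus BusRd; mem=87
  op21 P3: load  L1 → I/I/O/S on L1; bus BusRd; mem=87
  op22 P2: store L2 := 96 → I/I/M/I on L2; bus BusUpgr Flush; mem=9
  op23 P0: load  L2 → S/I/O/I on L2; bus BusRd; mem=9
  op24 P1: load  L2 → S/S/O/I on L2; bus BusRd; mem=9
  op25 P0: load  L1 → S/I/O/S on L1; bus BusRd; mem=87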